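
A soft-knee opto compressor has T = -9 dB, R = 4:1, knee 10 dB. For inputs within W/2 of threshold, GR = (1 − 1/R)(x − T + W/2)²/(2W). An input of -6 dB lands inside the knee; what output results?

-8.4 dB

x − T + W/2 = -6 − (-9) + 5 = 8.
GR = (1 − 1/4) × 8² / 20 = 0.75 × 64 / 20 = 2.4 dB.
Output = -6 − 2.4 = -8.4 dB.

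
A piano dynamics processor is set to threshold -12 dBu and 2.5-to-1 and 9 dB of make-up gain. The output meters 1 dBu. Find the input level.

Stripping the +9 dB make-up gives -8 dBu at the gain stage.
The compressed level sits -8 − (-12) = 4 dB over threshold.
Undo the ratio: input overshoot = 4 × 2.5 = 10 dB, giving input = -2 dBu.

-2 dBu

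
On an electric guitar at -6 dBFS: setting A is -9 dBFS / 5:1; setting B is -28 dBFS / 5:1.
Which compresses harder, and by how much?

B, by 15.2 dB

A: 3 dB over, compressed to 0.6 dB over, so 2.4 dB of GR.
B: 22 dB over, compressed to 4.4 dB over, so 17.6 dB of GR.
B reduces 15.2 dB more.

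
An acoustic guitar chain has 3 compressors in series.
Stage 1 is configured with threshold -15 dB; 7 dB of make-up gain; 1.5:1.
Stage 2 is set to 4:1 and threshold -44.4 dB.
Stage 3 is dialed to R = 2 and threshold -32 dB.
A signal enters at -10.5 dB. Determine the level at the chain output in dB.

Stage 1: overshoot 4.5 dB → 4.5/1.5 = 3 dB → -12 dB; +7 dB make-up → -5 dB.
Stage 2: 39.4 dB above -44.4 dB, reduced 4:1 to 9.85 dB above → -34.55 dB.
Stage 3: -34.55 dB is at or below the -32 dB threshold — no compression; output -34.55 dB.

-34.55 dB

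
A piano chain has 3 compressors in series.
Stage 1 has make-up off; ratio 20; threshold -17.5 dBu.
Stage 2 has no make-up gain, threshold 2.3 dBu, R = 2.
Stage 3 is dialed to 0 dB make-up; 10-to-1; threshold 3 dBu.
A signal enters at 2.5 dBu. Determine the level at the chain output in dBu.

Stage 1: 2.5 dBu is 20 dB over -17.5 dBu; at 20:1 that becomes 1 dB over, giving -16.5 dBu.
Stage 2: -16.5 dBu ≤ 2.3 dBu, so stage 2 doesn't engage; output -16.5 dBu.
Stage 3: below threshold (-16.5 ≤ 3); passes unchanged; output -16.5 dBu.

-16.5 dBu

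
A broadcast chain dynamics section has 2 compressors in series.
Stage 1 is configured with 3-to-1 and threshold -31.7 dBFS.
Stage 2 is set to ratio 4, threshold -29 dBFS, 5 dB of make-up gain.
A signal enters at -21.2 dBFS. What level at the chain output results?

Stage 1: 10.5 dB above -31.7 dBFS, reduced 3:1 to 3.5 dB above → -28.2 dBFS.
Stage 2: overshoot 0.8 dB → 0.8/4 = 0.2 dB → -28.8 dBFS; +5 dB make-up → -23.8 dBFS.

-23.8 dBFS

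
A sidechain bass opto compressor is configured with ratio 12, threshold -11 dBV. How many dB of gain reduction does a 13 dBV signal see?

Overshoot = 13 − (-11) = 24 dB.
A 12:1 ratio leaves 2 dB of that excess.
GR = overshoot in − overshoot out = 24 − 2 = 22 dB.

22 dB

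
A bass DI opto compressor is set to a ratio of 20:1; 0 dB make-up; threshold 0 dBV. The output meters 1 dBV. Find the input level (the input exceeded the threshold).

20 dBV

That's 1 dB above the 0 dBV threshold.
Input overshoot = R × output overshoot = 20 dB → input = 0 + 20 = 20 dBV.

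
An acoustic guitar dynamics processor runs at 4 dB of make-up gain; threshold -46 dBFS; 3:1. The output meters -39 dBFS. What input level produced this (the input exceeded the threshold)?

-37 dBFS

Stripping the +4 dB make-up gives -43 dBFS at the gain stage.
That's 3 dB above the -46 dBFS threshold.
Input overshoot = R × output overshoot = 9 dB → input = -46 + 9 = -37 dBFS.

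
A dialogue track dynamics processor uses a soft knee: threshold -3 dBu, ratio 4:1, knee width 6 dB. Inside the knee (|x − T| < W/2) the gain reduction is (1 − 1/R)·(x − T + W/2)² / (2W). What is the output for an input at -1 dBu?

x − T + W/2 = -1 − (-3) + 3 = 5.
GR = (1 − 1/4) × 5² / 12 = 0.75 × 25 / 12 = 1.5625 dB.
Output = -1 − 1.5625 = -2.5625 dBu.

-2.5625 dBu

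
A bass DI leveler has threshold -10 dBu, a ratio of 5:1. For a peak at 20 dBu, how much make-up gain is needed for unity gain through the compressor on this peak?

Overshoot 30 dB → 30/5 = 6 dB after compression, so the compressed level is -10 + 6 = -4 dBu.
Make-up = target − compressed = 20 − (-4) = 24 dB.

24 dB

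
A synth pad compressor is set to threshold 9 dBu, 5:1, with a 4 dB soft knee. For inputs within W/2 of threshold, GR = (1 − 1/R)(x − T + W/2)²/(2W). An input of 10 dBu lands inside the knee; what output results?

x − T + W/2 = 10 − 9 + 2 = 3.
GR = (1 − 1/5) × 3² / 8 = 0.8 × 9 / 8 = 0.9 dB.
Output = 10 − 0.9 = 9.1 dBu.

9.1 dBu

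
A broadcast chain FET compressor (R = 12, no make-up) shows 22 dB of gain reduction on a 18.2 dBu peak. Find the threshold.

-5.8 dBu

Gain reduction = 18.2 − (-3.8) = 22 dB; output overshoot = GR / (R − 1) = 22 / 11 = 2 dB.
Threshold = output − output overshoot = -3.8 − 2 = -5.8 dBu.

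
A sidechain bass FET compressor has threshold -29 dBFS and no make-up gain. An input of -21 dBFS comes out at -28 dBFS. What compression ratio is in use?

Input overshoot = -21 − (-29) = 8 dB; output overshoot = -28 − (-29) = 1 dB.
Ratio = 8 / 1 = 8.

8:1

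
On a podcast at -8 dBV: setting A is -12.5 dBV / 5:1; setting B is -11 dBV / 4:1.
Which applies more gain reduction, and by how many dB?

A: GR = 4.5 − 4.5/5 = 3.6 dB.
B: GR = 3 − 3/4 = 2.25 dB.
A applies 1.35 dB more gain reduction.

A, by 1.35 dB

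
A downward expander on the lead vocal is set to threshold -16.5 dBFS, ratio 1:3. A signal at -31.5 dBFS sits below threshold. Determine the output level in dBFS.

-61.5 dBFS

The input is 15 dB below the -16.5 dBFS threshold.
A 1:3 expander multiplies undershoot by 3: 15 × 3 = 45 dB below threshold.
Output = -16.5 − 45 = -61.5 dBFS.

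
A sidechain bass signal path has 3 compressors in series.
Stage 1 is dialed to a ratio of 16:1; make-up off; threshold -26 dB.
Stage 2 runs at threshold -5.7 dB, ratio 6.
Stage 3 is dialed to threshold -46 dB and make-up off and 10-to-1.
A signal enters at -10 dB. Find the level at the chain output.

-43.9 dB

Stage 1: -10 dB is 16 dB over -26 dB; at 16:1 that becomes 1 dB over, giving -25 dB.
Stage 2: below threshold (-25 ≤ -5.7); passes unchanged; output -25 dB.
Stage 3: -25 dB is 21 dB over -46 dB; at 10:1 that becomes 2.1 dB over, giving -43.9 dB.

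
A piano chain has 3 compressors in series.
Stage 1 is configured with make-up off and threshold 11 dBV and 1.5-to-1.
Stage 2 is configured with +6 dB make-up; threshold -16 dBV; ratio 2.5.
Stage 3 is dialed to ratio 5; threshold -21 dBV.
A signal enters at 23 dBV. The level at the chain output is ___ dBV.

-16 dBV

Stage 1: 23 dBV is 12 dB over 11 dBV; at 1.5:1 that becomes 8 dB over, giving 19 dBV.
Stage 2: 35 dB above -16 dBV, reduced 2.5:1 to 14 dB above → -2 dBV; +6 dB make-up → 4 dBV.
Stage 3: 25 dB above -21 dBV, reduced 5:1 to 5 dB above → -16 dBV.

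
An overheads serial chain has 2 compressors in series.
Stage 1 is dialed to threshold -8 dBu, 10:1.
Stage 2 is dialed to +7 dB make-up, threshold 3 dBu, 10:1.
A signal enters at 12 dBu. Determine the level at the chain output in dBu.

1 dBu

Stage 1: overshoot 20 dB → 20/10 = 2 dB → -6 dBu.
Stage 2: -6 dBu ≤ 3 dBu, so stage 2 doesn't engage; make-up brings it to 1 dBu.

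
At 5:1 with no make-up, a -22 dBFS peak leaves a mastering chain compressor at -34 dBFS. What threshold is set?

-37 dBFS

Gain reduction = -22 − (-34) = 12 dB; output overshoot = GR / (R − 1) = 12 / 4 = 3 dB.
Threshold = output − output overshoot = -34 − 3 = -37 dBFS.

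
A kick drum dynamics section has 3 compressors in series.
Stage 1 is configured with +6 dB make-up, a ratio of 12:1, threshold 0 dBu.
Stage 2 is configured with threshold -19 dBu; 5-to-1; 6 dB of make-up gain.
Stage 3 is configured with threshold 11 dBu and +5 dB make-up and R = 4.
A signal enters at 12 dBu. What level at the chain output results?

-2.8 dBu

Stage 1: 12 dB above 0 dBu, reduced 12:1 to 1 dB above → 1 dBu; +6 dB make-up → 7 dBu.
Stage 2: 26 dB above -19 dBu, reduced 5:1 to 5.2 dB above → -13.8 dBu; +6 dB make-up → -7.8 dBu.
Stage 3: -7.8 dBu ≤ 11 dBu, so stage 3 doesn't engage; make-up brings it to -2.8 dBu.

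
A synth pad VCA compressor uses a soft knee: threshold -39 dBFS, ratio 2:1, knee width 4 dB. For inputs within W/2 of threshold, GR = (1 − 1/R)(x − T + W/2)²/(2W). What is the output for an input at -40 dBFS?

-40.0625 dBFS

x − T + W/2 = -40 − (-39) + 2 = 1.
GR = (1 − 1/2) × 1² / 8 = 0.5 × 1 / 8 = 0.0625 dB.
Output = -40 − 0.0625 = -40.0625 dBFS.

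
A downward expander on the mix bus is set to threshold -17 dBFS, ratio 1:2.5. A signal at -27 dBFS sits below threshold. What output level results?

The input is 10 dB below the -17 dBFS threshold.
A 1:2.5 expander multiplies undershoot by 2.5: 10 × 2.5 = 25 dB below threshold.
Output = -17 − 25 = -42 dBFS.

-42 dBFS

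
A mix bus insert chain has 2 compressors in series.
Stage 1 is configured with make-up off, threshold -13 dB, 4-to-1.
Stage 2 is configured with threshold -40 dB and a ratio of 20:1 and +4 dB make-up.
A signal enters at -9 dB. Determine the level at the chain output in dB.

Stage 1: overshoot 4 dB → 4/4 = 1 dB → -12 dB.
Stage 2: -12 dB is 28 dB over -40 dB; at 20:1 that becomes 1.4 dB over, giving -38.6 dB; +4 dB make-up → -34.6 dB.

-34.6 dB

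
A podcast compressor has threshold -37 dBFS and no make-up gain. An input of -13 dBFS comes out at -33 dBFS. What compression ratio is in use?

Input overshoot = -13 − (-37) = 24 dB; output overshoot = -33 − (-37) = 4 dB.
Ratio = 24 / 4 = 6.

6:1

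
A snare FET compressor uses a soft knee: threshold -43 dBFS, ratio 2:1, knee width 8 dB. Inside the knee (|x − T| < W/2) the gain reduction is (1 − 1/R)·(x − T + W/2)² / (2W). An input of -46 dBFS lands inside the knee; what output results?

x − T + W/2 = -46 − (-43) + 4 = 1.
GR = (1 − 1/2) × 1² / 16 = 0.5 × 1 / 16 = 0.03125 dB.
Output = -46 − 0.03125 = -46.03125 dBFS.

-46.03125 dBFS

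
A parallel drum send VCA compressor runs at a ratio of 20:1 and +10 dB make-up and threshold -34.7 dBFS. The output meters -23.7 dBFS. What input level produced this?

-14.7 dBFS

Stripping the +10 dB make-up gives -33.7 dBFS at the gain stage.
That's 1 dB above the -34.7 dBFS threshold.
Input overshoot = R × output overshoot = 20 dB → input = -34.7 + 20 = -14.7 dBFS.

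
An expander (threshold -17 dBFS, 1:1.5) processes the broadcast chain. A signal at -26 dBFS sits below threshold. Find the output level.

Undershoot = (-17) − (-26) = 9 dB.
At 1:1.5, that expands to 13.5 dB under threshold.
Output = -17 − 13.5 = -30.5 dBFS.

-30.5 dBFS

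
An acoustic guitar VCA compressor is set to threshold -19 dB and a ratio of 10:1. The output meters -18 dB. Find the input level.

-9 dB

That's 1 dB above the -19 dB threshold.
Before 10:1 compression the overshoot was 1 × 10 = 10 dB, so input = -19 + 10 = -9 dB.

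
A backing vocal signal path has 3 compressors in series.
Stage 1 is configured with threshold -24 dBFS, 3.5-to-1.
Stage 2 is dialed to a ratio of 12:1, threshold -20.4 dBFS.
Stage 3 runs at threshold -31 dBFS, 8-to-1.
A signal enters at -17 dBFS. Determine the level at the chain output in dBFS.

Stage 1: -17 dBFS is 7 dB over -24 dBFS; at 3.5:1 that becomes 2 dB over, giving -22 dBFS.
Stage 2: below threshold (-22 ≤ -20.4); passes unchanged; output -22 dBFS.
Stage 3: -22 dBFS is 9 dB over -31 dBFS; at 8:1 that becomes 1.125 dB over, giving -29.875 dBFS.

-29.875 dBFS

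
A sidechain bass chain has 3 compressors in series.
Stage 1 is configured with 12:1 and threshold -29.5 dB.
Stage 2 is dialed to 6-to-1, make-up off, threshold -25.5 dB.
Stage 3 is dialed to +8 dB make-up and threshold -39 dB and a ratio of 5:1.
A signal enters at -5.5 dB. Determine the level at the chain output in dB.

-28.7 dB

Stage 1: -5.5 dB is 24 dB over -29.5 dB; at 12:1 that becomes 2 dB over, giving -27.5 dB.
Stage 2: below threshold (-27.5 ≤ -25.5); passes unchanged; output -27.5 dB.
Stage 3: -27.5 dB is 11.5 dB over -39 dB; at 5:1 that becomes 2.3 dB over, giving -36.7 dB; +8 dB make-up → -28.7 dB.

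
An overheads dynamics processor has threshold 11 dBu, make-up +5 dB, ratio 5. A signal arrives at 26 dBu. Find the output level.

19 dBu

The input is 15 dB above the 11 dBu threshold.
At 5:1 the overshoot is divided by 5, leaving 3 dB above threshold.
Output = 11 + 3 = 14 dBu; make-up adds 5 dB, giving 19 dBu.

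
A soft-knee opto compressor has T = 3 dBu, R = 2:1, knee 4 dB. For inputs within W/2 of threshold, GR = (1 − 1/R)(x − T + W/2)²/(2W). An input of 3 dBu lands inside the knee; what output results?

x − T + W/2 = 3 − 3 + 2 = 2.
GR = (1 − 1/2) × 2² / 8 = 0.5 × 4 / 8 = 0.25 dB.
Output = 3 − 0.25 = 2.75 dBu.

2.75 dBu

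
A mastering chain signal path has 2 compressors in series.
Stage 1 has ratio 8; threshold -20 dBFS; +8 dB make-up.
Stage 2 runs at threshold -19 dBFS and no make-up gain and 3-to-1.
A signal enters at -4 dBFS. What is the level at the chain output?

Stage 1: overshoot 16 dB → 16/8 = 2 dB → -18 dBFS; +8 dB make-up → -10 dBFS.
Stage 2: -10 dBFS is 9 dB over -19 dBFS; at 3:1 that becomes 3 dB over, giving -16 dBFS.

-16 dBFS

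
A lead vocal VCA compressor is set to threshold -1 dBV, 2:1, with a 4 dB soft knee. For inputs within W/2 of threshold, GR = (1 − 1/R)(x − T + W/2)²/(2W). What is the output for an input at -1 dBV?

x − T + W/2 = -1 − (-1) + 2 = 2.
GR = (1 − 1/2) × 2² / 8 = 0.5 × 4 / 8 = 0.25 dB.
Output = -1 − 0.25 = -1.25 dBV.

-1.25 dBV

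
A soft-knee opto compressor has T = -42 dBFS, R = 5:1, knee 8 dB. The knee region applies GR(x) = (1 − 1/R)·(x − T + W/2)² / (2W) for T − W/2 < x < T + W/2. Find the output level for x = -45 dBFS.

x − T + W/2 = -45 − (-42) + 4 = 1.
GR = (1 − 1/5) × 1² / 16 = 0.8 × 1 / 16 = 0.05 dB.
Output = -45 − 0.05 = -45.05 dBFS.

-45.05 dBFS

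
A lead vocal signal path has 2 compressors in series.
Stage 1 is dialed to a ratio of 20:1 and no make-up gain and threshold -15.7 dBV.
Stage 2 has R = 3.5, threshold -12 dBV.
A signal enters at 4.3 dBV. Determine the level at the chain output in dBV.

Stage 1: 4.3 dBV is 20 dB over -15.7 dBV; at 20:1 that becomes 1 dB over, giving -14.7 dBV.
Stage 2: below threshold (-14.7 ≤ -12); passes unchanged; output -14.7 dBV.

-14.7 dBV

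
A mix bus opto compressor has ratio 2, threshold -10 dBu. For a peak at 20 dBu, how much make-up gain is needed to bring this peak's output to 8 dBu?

3 dB

The peak compresses to -10 + 30/2 = 5 dBu.
To reach 8 dBu requires 8 − 5 = 3 dB of make-up.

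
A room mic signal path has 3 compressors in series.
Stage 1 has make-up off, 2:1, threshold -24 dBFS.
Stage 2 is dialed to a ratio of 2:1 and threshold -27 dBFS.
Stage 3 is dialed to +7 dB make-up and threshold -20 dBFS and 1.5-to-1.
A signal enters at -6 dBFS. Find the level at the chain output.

Stage 1: 18 dB above -24 dBFS, reduced 2:1 to 9 dB above → -15 dBFS.
Stage 2: -15 dBFS is 12 dB over -27 dBFS; at 2:1 that becomes 6 dB over, giving -21 dBFS.
Stage 3: -21 dBFS ≤ -20 dBFS, so stage 3 doesn't engage; make-up brings it to -14 dBFS.

-14 dBFS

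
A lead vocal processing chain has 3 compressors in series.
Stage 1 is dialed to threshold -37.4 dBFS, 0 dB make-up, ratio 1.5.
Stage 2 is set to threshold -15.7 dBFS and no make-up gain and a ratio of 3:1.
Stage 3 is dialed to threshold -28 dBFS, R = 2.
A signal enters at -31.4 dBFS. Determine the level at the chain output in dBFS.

-33.4 dBFS

Stage 1: 6 dB above -37.4 dBFS, reduced 1.5:1 to 4 dB above → -33.4 dBFS.
Stage 2: -33.4 dBFS is at or below the -15.7 dBFS threshold — no compression; output -33.4 dBFS.
Stage 3: -33.4 dBFS is at or below the -28 dBFS threshold — no compression; output -33.4 dBFS.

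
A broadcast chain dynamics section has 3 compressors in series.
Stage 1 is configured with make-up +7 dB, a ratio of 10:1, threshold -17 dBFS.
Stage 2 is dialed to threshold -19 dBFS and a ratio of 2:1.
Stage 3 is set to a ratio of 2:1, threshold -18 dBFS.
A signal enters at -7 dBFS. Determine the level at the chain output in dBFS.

-16 dBFS

Stage 1: overshoot 10 dB → 10/10 = 1 dB → -16 dBFS; +7 dB make-up → -9 dBFS.
Stage 2: 10 dB above -19 dBFS, reduced 2:1 to 5 dB above → -14 dBFS.
Stage 3: -14 dBFS is 4 dB over -18 dBFS; at 2:1 that becomes 2 dB over, giving -16 dBFS.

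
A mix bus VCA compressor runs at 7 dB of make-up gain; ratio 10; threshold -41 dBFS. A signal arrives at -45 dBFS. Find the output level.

-38 dBFS

-45 dBFS is 4 dB below the -41 dBFS threshold, so no gain reduction is applied.
Make-up gain adds 7 dB: -45 + 7 = -38 dBFS.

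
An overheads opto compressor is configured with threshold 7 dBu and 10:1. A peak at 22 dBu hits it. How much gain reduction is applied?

Overshoot = 22 − 7 = 15 dB.
At 10:1, output sits 15/10 = 1.5 dB above threshold.
So the signal is attenuated by 15 − 1.5 = 13.5 dB.

13.5 dB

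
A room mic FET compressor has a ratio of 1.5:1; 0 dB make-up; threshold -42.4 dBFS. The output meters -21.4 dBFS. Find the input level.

-10.9 dBFS

Post-compression overshoot = -21.4 − (-42.4) = 21 dB.
Before 1.5:1 compression the overshoot was 21 × 1.5 = 31.5 dB, so input = -42.4 + 31.5 = -10.9 dBFS.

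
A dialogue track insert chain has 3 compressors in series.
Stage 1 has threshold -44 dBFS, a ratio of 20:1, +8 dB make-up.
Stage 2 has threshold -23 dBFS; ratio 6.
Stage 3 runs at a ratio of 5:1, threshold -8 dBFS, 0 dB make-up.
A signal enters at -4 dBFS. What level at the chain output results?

-34 dBFS

Stage 1: -4 dBFS is 40 dB over -44 dBFS; at 20:1 that becomes 2 dB over, giving -42 dBFS; +8 dB make-up → -34 dBFS.
Stage 2: -34 dBFS is at or below the -23 dBFS threshold — no compression; output -34 dBFS.
Stage 3: -34 dBFS ≤ -8 dBFS, so stage 3 doesn't engage; output -34 dBFS.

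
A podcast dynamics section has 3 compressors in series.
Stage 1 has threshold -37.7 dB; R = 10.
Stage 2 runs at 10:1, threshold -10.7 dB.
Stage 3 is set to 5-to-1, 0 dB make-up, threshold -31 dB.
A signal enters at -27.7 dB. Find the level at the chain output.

Stage 1: overshoot 10 dB → 10/10 = 1 dB → -36.7 dB.
Stage 2: -36.7 dB ≤ -10.7 dB, so stage 2 doesn't engage; output -36.7 dB.
Stage 3: -36.7 dB ≤ -31 dB, so stage 3 doesn't engage; output -36.7 dB.

-36.7 dB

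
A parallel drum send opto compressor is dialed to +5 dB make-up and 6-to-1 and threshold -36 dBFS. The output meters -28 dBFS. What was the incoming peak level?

Stripping the +5 dB make-up gives -33 dBFS at the gain stage.
Post-compression overshoot = -33 − (-36) = 3 dB.
Input overshoot = R × output overshoot = 18 dB → input = -36 + 18 = -18 dBFS.

-18 dBFS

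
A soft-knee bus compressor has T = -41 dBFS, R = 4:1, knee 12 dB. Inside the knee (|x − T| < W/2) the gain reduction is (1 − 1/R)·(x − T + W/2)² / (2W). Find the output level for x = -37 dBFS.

x − T + W/2 = -37 − (-41) + 6 = 10.
GR = (1 − 1/4) × 10² / 24 = 0.75 × 100 / 24 = 3.125 dB.
Output = -37 − 3.125 = -40.125 dBFS.

-40.125 dBFS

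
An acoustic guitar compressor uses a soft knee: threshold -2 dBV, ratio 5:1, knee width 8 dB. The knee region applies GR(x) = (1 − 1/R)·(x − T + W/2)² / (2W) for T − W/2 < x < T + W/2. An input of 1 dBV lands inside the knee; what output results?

-1.45 dBV

x − T + W/2 = 1 − (-2) + 4 = 7.
GR = (1 − 1/5) × 7² / 16 = 0.8 × 49 / 16 = 2.45 dB.
Output = 1 − 2.45 = -1.45 dBV.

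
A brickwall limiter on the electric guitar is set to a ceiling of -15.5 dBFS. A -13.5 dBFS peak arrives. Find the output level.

-15.5 dBFS

A brickwall limiter is an ∞:1 compressor: any input above the ceiling is clamped to -15.5 dBFS.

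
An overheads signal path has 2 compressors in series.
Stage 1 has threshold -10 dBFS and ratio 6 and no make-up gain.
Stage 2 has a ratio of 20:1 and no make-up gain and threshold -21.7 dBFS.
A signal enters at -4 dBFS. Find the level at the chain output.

Stage 1: 6 dB above -10 dBFS, reduced 6:1 to 1 dB above → -9 dBFS.
Stage 2: overshoot 12.7 dB → 12.7/20 = 0.635 dB → -21.065 dBFS.

-21.065 dBFS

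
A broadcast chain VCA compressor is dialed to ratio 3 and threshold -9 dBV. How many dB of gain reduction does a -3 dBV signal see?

-3 dBV exceeds the threshold by 6 dB.
At 3:1, output sits 6/3 = 2 dB above threshold.
Gain reduction = 6 − 2 = 4 dB.

4 dB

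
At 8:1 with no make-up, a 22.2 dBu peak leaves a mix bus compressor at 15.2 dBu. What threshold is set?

Gain reduction = 22.2 − 15.2 = 7 dB; output overshoot = GR / (R − 1) = 7 / 7 = 1 dB.
Threshold = output − output overshoot = 15.2 − 1 = 14.2 dBu.

14.2 dBu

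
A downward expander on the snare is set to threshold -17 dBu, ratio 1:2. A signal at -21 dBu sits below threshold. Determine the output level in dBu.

-25 dBu

Below threshold, a 1:2 expander applies gain = (2−1)×(T − x) of attenuation.
(2−1) × 4 = 4 dB, so output = -21 − 4 = -25 dBu.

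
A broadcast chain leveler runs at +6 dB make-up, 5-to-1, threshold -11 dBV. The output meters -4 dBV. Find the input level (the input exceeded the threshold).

Remove make-up: -4 − 6 = -10 dBV.
Post-compression overshoot = -10 − (-11) = 1 dB.
Input overshoot = R × output overshoot = 5 dB → input = -11 + 5 = -6 dBV.

-6 dBV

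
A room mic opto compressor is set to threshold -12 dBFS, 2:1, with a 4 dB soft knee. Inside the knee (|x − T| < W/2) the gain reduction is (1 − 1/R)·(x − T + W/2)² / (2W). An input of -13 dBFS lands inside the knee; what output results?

x − T + W/2 = -13 − (-12) + 2 = 1.
GR = (1 − 1/2) × 1² / 8 = 0.5 × 1 / 8 = 0.0625 dB.
Output = -13 − 0.0625 = -13.0625 dBFS.

-13.0625 dBFS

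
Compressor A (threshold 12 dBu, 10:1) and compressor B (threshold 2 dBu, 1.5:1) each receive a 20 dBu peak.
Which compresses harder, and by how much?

A: GR = 8 − 8/10 = 7.2 dB.
B: GR = 18 − 18/1.5 = 6 dB.
A applies 1.2 dB more gain reduction.

A, by 1.2 dB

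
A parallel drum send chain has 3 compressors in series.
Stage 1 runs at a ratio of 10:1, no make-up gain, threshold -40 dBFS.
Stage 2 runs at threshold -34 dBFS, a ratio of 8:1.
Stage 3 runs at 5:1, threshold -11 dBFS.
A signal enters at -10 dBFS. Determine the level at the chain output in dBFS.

-37 dBFS

Stage 1: -10 dBFS is 30 dB over -40 dBFS; at 10:1 that becomes 3 dB over, giving -37 dBFS.
Stage 2: -37 dBFS ≤ -34 dBFS, so stage 2 doesn't engage; output -37 dBFS.
Stage 3: below threshold (-37 ≤ -11); passes unchanged; output -37 dBFS.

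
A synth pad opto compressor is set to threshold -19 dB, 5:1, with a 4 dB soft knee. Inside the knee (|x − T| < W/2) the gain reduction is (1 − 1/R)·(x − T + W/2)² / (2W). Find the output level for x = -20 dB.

x − T + W/2 = -20 − (-19) + 2 = 1.
GR = (1 − 1/5) × 1² / 8 = 0.8 × 1 / 8 = 0.1 dB.
Output = -20 − 0.1 = -20.1 dB.

-20.1 dB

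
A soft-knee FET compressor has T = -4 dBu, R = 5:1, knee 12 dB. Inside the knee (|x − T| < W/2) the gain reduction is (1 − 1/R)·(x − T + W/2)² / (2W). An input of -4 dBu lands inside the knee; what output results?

-5.2 dBu

x − T + W/2 = -4 − (-4) + 6 = 6.
GR = (1 − 1/5) × 6² / 24 = 0.8 × 36 / 24 = 1.2 dB.
Output = -4 − 1.2 = -5.2 dBu.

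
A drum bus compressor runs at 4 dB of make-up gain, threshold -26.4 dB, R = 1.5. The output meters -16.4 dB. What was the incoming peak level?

-17.4 dB

Remove make-up: -16.4 − 4 = -20.4 dB.
The compressed level sits -20.4 − (-26.4) = 6 dB over threshold.
Undo the ratio: input overshoot = 6 × 1.5 = 9 dB, giving input = -17.4 dB.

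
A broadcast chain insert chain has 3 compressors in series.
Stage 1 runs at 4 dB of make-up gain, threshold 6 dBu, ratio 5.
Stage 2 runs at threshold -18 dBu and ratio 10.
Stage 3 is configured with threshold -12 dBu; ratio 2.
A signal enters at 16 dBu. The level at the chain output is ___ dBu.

Stage 1: 16 dBu is 10 dB over 6 dBu; at 5:1 that becomes 2 dB over, giving 8 dBu; +4 dB make-up → 12 dBu.
Stage 2: overshoot 30 dB → 30/10 = 3 dB → -15 dBu.
Stage 3: -15 dBu ≤ -12 dBu, so stage 3 doesn't engage; output -15 dBu.

-15 dBu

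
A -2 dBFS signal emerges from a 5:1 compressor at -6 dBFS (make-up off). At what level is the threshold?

-7 dBFS

Input is 5 dB above T (since output overshoot × R = input overshoot: (-6 − T)·5 = -2 − T gives T = -7 dBFS).
Check: -7 + (-2 − (-7))/5 = -7 + 1 = -6 dBFS. ✓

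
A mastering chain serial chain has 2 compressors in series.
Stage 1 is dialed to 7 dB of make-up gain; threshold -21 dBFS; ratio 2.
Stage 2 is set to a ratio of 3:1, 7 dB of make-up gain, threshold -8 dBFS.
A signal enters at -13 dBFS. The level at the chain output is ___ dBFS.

Stage 1: 8 dB above -21 dBFS, reduced 2:1 to 4 dB above → -17 dBFS; +7 dB make-up → -10 dBFS.
Stage 2: below threshold (-10 ≤ -8); passes unchanged; make-up brings it to -3 dBFS.

-3 dBFS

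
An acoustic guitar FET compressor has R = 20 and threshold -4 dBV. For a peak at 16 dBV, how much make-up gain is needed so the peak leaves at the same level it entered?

The peak compresses to -4 + 20/20 = -3 dBV.
To reach 16 dBV requires 16 − (-3) = 19 dB of make-up.

19 dB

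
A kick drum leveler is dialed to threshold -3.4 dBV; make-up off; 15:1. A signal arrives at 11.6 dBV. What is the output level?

The input is 15 dB above the -3.4 dBV threshold.
15:1 compression reduces that to 15/15 = 1 dB over.
That puts the output at -2.4 dBV.

-2.4 dBV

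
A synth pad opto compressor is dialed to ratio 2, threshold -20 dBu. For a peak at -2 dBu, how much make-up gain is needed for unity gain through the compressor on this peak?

9 dB

Overshoot 18 dB → 18/2 = 9 dB after compression, so the compressed level is -20 + 9 = -11 dBu.
Make-up = target − compressed = -2 − (-11) = 9 dB.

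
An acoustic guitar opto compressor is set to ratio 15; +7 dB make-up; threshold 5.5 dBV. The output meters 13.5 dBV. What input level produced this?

20.5 dBV

Remove make-up: 13.5 − 7 = 6.5 dBV.
The compressed level sits 6.5 − 5.5 = 1 dB over threshold.
Undo the ratio: input overshoot = 1 × 15 = 15 dB, giving input = 20.5 dBV.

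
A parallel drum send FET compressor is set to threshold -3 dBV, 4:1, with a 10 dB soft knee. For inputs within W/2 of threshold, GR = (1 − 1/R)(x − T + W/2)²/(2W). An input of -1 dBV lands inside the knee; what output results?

x − T + W/2 = -1 − (-3) + 5 = 7.
GR = (1 − 1/4) × 7² / 20 = 0.75 × 49 / 20 = 1.8375 dB.
Output = -1 − 1.8375 = -2.8375 dBV.

-2.8375 dBV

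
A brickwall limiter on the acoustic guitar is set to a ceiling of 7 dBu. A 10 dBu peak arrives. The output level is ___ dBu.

7 dBu

At ∞:1, everything above 7 dBu is held at the ceiling.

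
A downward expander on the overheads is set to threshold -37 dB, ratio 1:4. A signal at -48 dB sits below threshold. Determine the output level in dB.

The input is 11 dB below the -37 dB threshold.
A 1:4 expander multiplies undershoot by 4: 11 × 4 = 44 dB below threshold.
Output = -37 − 44 = -81 dB.

-81 dB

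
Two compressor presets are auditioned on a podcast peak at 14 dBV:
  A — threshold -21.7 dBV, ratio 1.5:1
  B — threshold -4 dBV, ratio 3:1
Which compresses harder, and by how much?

A: GR = 35.7 − 35.7/1.5 = 11.9 dB.
B: GR = 18 − 18/3 = 12 dB.
B reduces 0.1 dB more.

B, by 0.1 dB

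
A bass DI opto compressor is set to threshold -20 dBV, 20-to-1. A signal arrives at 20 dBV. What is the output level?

20 dBV sits 40 dB over threshold.
The 40 dB excess becomes 2 dB after 20:1 reduction.
That puts the output at -18 dBV.

-18 dBV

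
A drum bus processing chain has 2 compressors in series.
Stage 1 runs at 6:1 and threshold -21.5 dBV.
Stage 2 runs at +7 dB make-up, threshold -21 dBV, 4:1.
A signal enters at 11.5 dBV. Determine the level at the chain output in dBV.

-12.75 dBV

Stage 1: 11.5 dBV is 33 dB over -21.5 dBV; at 6:1 that becomes 5.5 dB over, giving -16 dBV.
Stage 2: -16 dBV is 5 dB over -21 dBV; at 4:1 that becomes 1.25 dB over, giving -19.75 dBV; +7 dB make-up → -12.75 dBV.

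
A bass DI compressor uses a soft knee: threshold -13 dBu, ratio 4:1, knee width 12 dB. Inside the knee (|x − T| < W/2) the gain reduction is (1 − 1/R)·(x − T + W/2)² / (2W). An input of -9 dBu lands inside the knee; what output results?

x − T + W/2 = -9 − (-13) + 6 = 10.
GR = (1 − 1/4) × 10² / 24 = 0.75 × 100 / 24 = 3.125 dB.
Output = -9 − 3.125 = -12.125 dBu.

-12.125 dBu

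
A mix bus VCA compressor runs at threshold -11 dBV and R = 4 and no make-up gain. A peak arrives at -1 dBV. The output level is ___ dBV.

-8.5 dBV

The input is 10 dB above the -11 dBV threshold.
At 4:1 the overshoot is divided by 4, leaving 2.5 dB above threshold.
So the level is -11 + 2.5 = -8.5 dBV.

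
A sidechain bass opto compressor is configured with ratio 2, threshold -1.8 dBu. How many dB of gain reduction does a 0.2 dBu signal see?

0.2 dBu exceeds the threshold by 2 dB.
At 2:1, output sits 2/2 = 1 dB above threshold.
Gain reduction = 2 − 1 = 1 dB.

1 dB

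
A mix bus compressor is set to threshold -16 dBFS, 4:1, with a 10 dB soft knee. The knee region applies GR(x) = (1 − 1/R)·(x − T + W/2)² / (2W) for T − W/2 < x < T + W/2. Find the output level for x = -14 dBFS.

-15.8375 dBFS

x − T + W/2 = -14 − (-16) + 5 = 7.
GR = (1 − 1/4) × 7² / 20 = 0.75 × 49 / 20 = 1.8375 dB.
Output = -14 − 1.8375 = -15.8375 dBFS.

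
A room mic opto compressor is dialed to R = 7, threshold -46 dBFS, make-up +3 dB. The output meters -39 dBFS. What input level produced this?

-18 dBFS

Stripping the +3 dB make-up gives -42 dBFS at the gain stage.
The compressed level sits -42 − (-46) = 4 dB over threshold.
Undo the ratio: input overshoot = 4 × 7 = 28 dB, giving input = -18 dBFS.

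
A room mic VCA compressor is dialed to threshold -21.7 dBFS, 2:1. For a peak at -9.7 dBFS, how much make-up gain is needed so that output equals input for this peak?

6 dB

The peak compresses to -21.7 + 12/2 = -15.7 dBFS.
To reach -9.7 dBFS requires -9.7 − (-15.7) = 6 dB of make-up.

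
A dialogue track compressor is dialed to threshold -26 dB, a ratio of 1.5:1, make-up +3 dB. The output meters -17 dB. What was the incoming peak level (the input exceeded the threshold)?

-17 dB

Stripping the +3 dB make-up gives -20 dB at the gain stage.
Post-compression overshoot = -20 − (-26) = 6 dB.
Input overshoot = R × output overshoot = 9 dB → input = -26 + 9 = -17 dB.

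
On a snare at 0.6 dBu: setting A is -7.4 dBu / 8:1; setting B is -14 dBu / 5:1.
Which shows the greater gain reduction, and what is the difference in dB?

B, by 4.68 dB

A: overshoot 8 dB → output overshoot 1 dB → GR 7 dB.
B: overshoot 14.6 dB → output overshoot 2.92 dB → GR 11.68 dB.
B applies 4.68 dB more gain reduction.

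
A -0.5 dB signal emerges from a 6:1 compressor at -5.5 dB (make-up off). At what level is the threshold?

Gain reduction = -0.5 − (-5.5) = 5 dB; output overshoot = GR / (R − 1) = 5 / 5 = 1 dB.
Threshold = output − output overshoot = -5.5 − 1 = -6.5 dB.

-6.5 dB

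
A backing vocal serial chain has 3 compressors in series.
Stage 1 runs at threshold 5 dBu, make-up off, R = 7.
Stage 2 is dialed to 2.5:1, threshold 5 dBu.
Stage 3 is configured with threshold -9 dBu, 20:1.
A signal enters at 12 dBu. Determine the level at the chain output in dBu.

-8.28 dBu

Stage 1: 7 dB above 5 dBu, reduced 7:1 to 1 dB above → 6 dBu.
Stage 2: 1 dB above 5 dBu, reduced 2.5:1 to 0.4 dB above → 5.4 dBu.
Stage 3: 5.4 dBu is 14.4 dB over -9 dBu; at 20:1 that becomes 0.72 dB over, giving -8.28 dBu.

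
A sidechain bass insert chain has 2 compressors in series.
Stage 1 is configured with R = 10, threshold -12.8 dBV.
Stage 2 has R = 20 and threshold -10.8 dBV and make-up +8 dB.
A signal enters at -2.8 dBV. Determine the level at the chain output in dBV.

-3.8 dBV

Stage 1: -2.8 dBV is 10 dB over -12.8 dBV; at 10:1 that becomes 1 dB over, giving -11.8 dBV.
Stage 2: -11.8 dBV ≤ -10.8 dBV, so stage 2 doesn't engage; make-up brings it to -3.8 dBV.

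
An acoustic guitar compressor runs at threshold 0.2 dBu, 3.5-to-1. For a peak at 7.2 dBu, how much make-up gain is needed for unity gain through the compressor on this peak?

5 dB

Overshoot 7 dB → 7/3.5 = 2 dB after compression, so the compressed level is 0.2 + 2 = 2.2 dBu.
Make-up = target − compressed = 7.2 − 2.2 = 5 dB.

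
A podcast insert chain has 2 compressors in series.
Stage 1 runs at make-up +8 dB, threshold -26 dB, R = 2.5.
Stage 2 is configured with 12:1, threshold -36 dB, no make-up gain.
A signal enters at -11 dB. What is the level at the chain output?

Stage 1: 15 dB above -26 dB, reduced 2.5:1 to 6 dB above → -20 dB; +8 dB make-up → -12 dB.
Stage 2: -12 dB is 24 dB over -36 dB; at 12:1 that becomes 2 dB over, giving -34 dB.

-34 dB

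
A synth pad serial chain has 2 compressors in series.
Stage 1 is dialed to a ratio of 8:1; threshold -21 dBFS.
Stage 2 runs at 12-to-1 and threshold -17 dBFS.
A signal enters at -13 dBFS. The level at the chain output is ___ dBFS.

Stage 1: overshoot 8 dB → 8/8 = 1 dB → -20 dBFS.
Stage 2: below threshold (-20 ≤ -17); passes unchanged; output -20 dBFS.

-20 dBFS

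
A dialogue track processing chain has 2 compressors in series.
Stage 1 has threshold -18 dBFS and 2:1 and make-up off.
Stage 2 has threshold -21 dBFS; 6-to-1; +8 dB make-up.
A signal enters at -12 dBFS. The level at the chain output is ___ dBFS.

-12 dBFS

Stage 1: overshoot 6 dB → 6/2 = 3 dB → -15 dBFS.
Stage 2: -15 dBFS is 6 dB over -21 dBFS; at 6:1 that becomes 1 dB over, giving -20 dBFS; +8 dB make-up → -12 dBFS.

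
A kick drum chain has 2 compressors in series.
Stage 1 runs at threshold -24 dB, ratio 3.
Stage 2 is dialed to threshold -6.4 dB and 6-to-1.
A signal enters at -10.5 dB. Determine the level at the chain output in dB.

Stage 1: overshoot 13.5 dB → 13.5/3 = 4.5 dB → -19.5 dB.
Stage 2: -19.5 dB ≤ -6.4 dB, so stage 2 doesn't engage; output -19.5 dB.

-19.5 dB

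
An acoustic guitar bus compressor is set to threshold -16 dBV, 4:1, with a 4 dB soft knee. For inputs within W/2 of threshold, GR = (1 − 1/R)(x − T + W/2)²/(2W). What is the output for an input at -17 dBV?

-17.09375 dBV

x − T + W/2 = -17 − (-16) + 2 = 1.
GR = (1 − 1/4) × 1² / 8 = 0.75 × 1 / 8 = 0.09375 dB.
Output = -17 − 0.09375 = -17.09375 dBV.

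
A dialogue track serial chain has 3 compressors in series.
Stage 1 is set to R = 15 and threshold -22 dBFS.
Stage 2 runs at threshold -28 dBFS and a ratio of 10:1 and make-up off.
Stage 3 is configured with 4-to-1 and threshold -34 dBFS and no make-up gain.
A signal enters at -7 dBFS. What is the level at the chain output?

-32.325 dBFS

Stage 1: overshoot 15 dB → 15/15 = 1 dB → -21 dBFS.
Stage 2: overshoot 7 dB → 7/10 = 0.7 dB → -27.3 dBFS.
Stage 3: 6.7 dB above -34 dBFS, reduced 4:1 to 1.675 dB above → -32.325 dBFS.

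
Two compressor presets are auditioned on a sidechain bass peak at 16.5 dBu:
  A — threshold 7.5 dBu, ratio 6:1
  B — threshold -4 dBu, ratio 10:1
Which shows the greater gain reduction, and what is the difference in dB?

B, by 10.95 dB

A: GR = 9 − 9/6 = 7.5 dB.
B: GR = 20.5 − 20.5/10 = 18.45 dB.
B applies 10.95 dB more gain reduction.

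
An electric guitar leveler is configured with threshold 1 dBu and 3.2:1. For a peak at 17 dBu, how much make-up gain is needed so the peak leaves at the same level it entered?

Without make-up, output = threshold + overshoot/3.2 = 1 + 5 = 6 dBu.
Gap to target: 11 dB.

11 dB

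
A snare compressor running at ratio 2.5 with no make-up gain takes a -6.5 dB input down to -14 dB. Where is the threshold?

-19 dB

Let T be the threshold. Output overshoot = (input overshoot)/R, so -14 − T = (-6.5 − T)/2.5.
2.5·(-14 − T) = -6.5 − T → 1.5·T = -35 − (-6.5) = -28.5.
T = -28.5/1.5 = -19 dB.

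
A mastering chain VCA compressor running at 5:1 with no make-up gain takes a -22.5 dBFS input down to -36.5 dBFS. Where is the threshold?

-40 dBFS

Let T be the threshold. Output overshoot = (input overshoot)/R, so -36.5 − T = (-22.5 − T)/5.
5·(-36.5 − T) = -22.5 − T → 4·T = -182.5 − (-22.5) = -160.
T = -160/4 = -40 dBFS.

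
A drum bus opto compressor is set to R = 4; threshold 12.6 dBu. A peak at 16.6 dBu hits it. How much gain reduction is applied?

16.6 dBu exceeds the threshold by 4 dB.
After 4:1 compression the overshoot becomes 4/4 = 1 dB.
Gain reduction = 4 − 1 = 3 dB.

3 dB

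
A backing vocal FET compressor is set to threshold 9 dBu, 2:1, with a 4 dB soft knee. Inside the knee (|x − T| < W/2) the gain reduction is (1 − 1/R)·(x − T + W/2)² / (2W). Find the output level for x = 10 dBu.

9.4375 dBu

x − T + W/2 = 10 − 9 + 2 = 3.
GR = (1 − 1/2) × 3² / 8 = 0.5 × 9 / 8 = 0.5625 dB.
Output = 10 − 0.5625 = 9.4375 dBu.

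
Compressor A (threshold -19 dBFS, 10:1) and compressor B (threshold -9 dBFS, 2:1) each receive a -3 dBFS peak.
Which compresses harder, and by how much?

A, by 11.4 dB

A: overshoot 16 dB → output overshoot 1.6 dB → GR 14.4 dB.
B: overshoot 6 dB → output overshoot 3 dB → GR 3 dB.
Difference: 11.4 dB in favour of A.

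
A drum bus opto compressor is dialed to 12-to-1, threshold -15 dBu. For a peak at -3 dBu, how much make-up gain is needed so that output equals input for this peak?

11 dB

Overshoot 12 dB → 12/12 = 1 dB after compression, so the compressed level is -15 + 1 = -14 dBu.
Make-up = target − compressed = -3 − (-14) = 11 dB.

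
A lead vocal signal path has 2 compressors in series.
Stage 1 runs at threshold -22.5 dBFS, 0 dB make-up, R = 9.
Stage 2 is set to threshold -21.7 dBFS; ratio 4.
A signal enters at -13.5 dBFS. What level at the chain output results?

-21.65 dBFS

Stage 1: overshoot 9 dB → 9/9 = 1 dB → -21.5 dBFS.
Stage 2: -21.5 dBFS is 0.2 dB over -21.7 dBFS; at 4:1 that becomes 0.05 dB over, giving -21.65 dBFS.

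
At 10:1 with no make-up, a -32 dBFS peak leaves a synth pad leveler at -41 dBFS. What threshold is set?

Gain reduction = -32 − (-41) = 9 dB; output overshoot = GR / (R − 1) = 9 / 9 = 1 dB.
Threshold = output − output overshoot = -41 − 1 = -42 dBFS.

-42 dBFS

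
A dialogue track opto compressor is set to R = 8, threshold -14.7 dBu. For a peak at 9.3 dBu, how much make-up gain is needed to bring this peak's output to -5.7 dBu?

Without make-up, output = threshold + overshoot/8 = -14.7 + 3 = -11.7 dBu.
Gap to target: 6 dB.

6 dB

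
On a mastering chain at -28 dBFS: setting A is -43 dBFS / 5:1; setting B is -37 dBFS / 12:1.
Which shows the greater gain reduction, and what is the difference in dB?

A: 15 dB over, compressed to 3 dB over, so 12 dB of GR.
B: 9 dB over, compressed to 0.75 dB over, so 8.25 dB of GR.
Difference: 3.75 dB in favour of A.

A, by 3.75 dB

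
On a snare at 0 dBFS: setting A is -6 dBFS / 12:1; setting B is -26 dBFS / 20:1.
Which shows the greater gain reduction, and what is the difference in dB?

B, by 19.2 dB

A: 6 dB over, compressed to 0.5 dB over, so 5.5 dB of GR.
B: 26 dB over, compressed to 1.3 dB over, so 24.7 dB of GR.
B reduces 19.2 dB more.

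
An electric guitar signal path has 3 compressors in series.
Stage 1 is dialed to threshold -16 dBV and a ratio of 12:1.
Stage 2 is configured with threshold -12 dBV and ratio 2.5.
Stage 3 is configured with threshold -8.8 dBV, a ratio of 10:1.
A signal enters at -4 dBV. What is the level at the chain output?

-15 dBV

Stage 1: 12 dB above -16 dBV, reduced 12:1 to 1 dB above → -15 dBV.
Stage 2: -15 dBV is at or below the -12 dBV threshold — no compression; output -15 dBV.
Stage 3: -15 dBV ≤ -8.8 dBV, so stage 3 doesn't engage; output -15 dBV.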